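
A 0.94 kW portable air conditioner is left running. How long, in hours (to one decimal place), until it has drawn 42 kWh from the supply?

Hours = 42 kWh ÷ 0.94 kW = 44.7 h

44.7 h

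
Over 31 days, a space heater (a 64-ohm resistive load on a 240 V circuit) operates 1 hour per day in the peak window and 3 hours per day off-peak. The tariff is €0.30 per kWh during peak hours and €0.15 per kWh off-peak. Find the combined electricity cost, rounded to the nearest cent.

€20.93

Power = V²/R = 240²/64 = 900 W = 0.9 kW
Peak energy = 0.9 kW × 1 h × 31 = 27.9 kWh
Off-peak energy = 0.9 kW × 3 h × 31 = 83.7 kWh
Cost = 27.9 × €0.30 + 83.7 × €0.15 = €8.37 + €12.555 = €20.93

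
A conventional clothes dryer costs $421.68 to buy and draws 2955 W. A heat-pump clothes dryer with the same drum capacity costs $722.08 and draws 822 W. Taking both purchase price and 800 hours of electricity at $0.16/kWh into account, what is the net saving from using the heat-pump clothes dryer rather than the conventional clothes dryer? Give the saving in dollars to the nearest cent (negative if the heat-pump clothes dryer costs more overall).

conventional clothes dryer: $421.68 + (2955/1000) kW × 800 h × $0.16 = $421.68 + $378.24 = $799.92
heat-pump clothes dryer: $722.08 + (822/1000) kW × 800 h × $0.16 = $722.08 + $105.216 = $827.296
Saving = $799.92 − $827.296 = −$27.376 → -$27.38

-$27.38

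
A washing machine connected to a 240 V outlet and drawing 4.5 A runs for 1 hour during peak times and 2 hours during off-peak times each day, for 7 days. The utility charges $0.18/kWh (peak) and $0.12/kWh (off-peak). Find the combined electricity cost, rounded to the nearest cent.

$3.18

Power = 4.5 A × 240 V = 1080 W = 1.08 kW
Peak energy = 1.08 kW × 1 h × 7 = 7.56 kWh
Off-peak energy = 1.08 kW × 2 h × 7 = 15.12 kWh
Cost = 7.56 × $0.18 + 15.12 × $0.12 = $1.3608 + $1.8144 = $3.18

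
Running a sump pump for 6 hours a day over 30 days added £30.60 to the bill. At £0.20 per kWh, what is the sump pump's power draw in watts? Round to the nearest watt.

Energy = £30.60 ÷ £0.20/kWh = 153 kWh
Runtime = 6 h/day × 30 days = 180 h
Power = 153 kWh ÷ 180 h = 0.85 kW = 850 W

850 W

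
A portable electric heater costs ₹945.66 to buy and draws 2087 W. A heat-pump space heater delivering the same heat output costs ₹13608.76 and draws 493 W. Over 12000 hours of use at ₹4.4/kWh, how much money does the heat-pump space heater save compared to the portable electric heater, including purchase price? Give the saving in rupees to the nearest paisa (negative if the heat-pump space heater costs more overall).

₹71500.10

portable electric heater: ₹945.66 + (2087/1000) kW × 12000 h × ₹4.4 = ₹945.66 + ₹110193.6 = ₹111139.26
heat-pump space heater: ₹13608.76 + (493/1000) kW × 12000 h × ₹4.4 = ₹13608.76 + ₹26030.4 = ₹39639.16
Saving = ₹111139.26 − ₹39639.16 = ₹71500.1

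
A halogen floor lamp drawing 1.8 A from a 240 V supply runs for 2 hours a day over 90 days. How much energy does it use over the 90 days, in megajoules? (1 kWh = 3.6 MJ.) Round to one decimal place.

279.9 MJ

Power = 1.8 A × 240 V = 432 W = 0.432 kW
Runtime = 2 h/day × 90 days = 180 h
Energy = 0.432 kW × 180 h = 77.76 kWh
= 77.76 × 3.6 MJ = 279.9 MJ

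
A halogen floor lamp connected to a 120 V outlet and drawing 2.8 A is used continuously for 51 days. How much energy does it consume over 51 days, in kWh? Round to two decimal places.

411.26 kWh

Power = 2.8 A × 120 V = 336 W = 0.336 kW
Runtime = 24 h × 51 = 1224 h
Energy = 0.336 kW × 1224 h = 411.264 kWh ≈ 411.26 kWh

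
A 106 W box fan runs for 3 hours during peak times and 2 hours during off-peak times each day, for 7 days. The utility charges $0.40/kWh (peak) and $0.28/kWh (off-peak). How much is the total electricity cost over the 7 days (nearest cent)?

$1.31

Peak energy = 0.106 kW × 3 h × 7 = 2.226 kWh
Off-peak energy = 0.106 kW × 2 h × 7 = 1.484 kWh
Cost = 2.226 × $0.40 + 1.484 × $0.28 = $0.8904 + $0.41552 = $1.31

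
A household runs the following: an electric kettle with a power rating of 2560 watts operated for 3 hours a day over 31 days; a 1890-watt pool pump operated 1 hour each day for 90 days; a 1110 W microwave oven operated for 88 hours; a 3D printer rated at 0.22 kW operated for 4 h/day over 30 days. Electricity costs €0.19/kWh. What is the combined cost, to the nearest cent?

€101.13

electric kettle: Runtime = 3 h/day × 31 days = 93 h
electric kettle: 2.56 kW × 93 h = 238.08 kWh
pool pump: Runtime = 1 h/day × 90 days = 90 h
pool pump: 1.89 kW × 90 h = 170.1 kWh
microwave oven: 1.11 kW × 88 h = 97.68 kWh
3D printer: Runtime = 4 h/day × 30 days = 120 h
3D printer: 0.22 kW × 120 h = 26.4 kWh
Total energy = 532.26 kWh
Cost = 532.26 × €0.19 = €101.13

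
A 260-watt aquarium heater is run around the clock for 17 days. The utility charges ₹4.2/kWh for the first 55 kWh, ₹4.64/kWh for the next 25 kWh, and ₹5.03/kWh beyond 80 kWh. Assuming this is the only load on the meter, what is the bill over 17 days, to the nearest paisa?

Runtime = 24 h × 17 = 408 h
Energy = 0.26 kW × 408 h = 106.08 kWh
Tier 1 (0–55 kWh): 55 × ₹4.2 = ₹231
Tier 2 (55–80 kWh): 25 × ₹4.64 = ₹116
Above 80 kWh: 26.08 × ₹5.03 = ₹131.1824
Bill = ₹478.18

₹478.18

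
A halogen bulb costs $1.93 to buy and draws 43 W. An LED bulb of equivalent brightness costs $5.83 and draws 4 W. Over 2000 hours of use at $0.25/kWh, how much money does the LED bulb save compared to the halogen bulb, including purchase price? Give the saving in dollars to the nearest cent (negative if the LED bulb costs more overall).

halogen bulb: $1.93 + (43/1000) kW × 2000 h × $0.25 = $1.93 + $21.5 = $23.43
LED bulb: $5.83 + (4/1000) kW × 2000 h × $0.25 = $5.83 + $2 = $7.83
Saving = $23.43 − $7.83 = $15.6

$15.60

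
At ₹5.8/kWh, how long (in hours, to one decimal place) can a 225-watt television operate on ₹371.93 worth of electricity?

285.0 h

Energy available = ₹371.93 ÷ ₹5.8/kWh = 64.1259 kWh
Hours = 64.1259 kWh ÷ 0.225 kW = 285.0 h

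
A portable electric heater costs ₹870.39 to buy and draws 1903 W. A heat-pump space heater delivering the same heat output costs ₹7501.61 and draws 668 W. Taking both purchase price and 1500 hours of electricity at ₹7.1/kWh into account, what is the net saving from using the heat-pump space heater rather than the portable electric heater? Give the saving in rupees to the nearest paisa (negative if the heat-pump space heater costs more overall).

portable electric heater: ₹870.39 + (1903/1000) kW × 1500 h × ₹7.1 = ₹870.39 + ₹20266.95 = ₹21137.34
heat-pump space heater: ₹7501.61 + (668/1000) kW × 1500 h × ₹7.1 = ₹7501.61 + ₹7114.2 = ₹14615.81
Saving = ₹21137.34 − ₹14615.81 = ₹6521.53

₹6521.53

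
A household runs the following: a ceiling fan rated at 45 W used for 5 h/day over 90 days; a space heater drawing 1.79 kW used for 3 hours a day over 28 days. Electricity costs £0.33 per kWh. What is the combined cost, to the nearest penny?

ceiling fan: Runtime = 5 h/day × 90 days = 450 h
ceiling fan: 0.045 kW × 450 h = 20.25 kWh
space heater: Runtime = 3 h/day × 28 days = 84 h
space heater: 1.79 kW × 84 h = 150.36 kWh
Total energy = 170.61 kWh
Cost = 170.61 × £0.33 = £56.30

£56.30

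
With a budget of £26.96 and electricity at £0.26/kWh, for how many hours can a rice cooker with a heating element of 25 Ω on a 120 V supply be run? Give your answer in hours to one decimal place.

180.0 h

Power = V²/R = 120²/25 = 576 W = 0.576 kW
Energy available = £26.96 ÷ £0.26/kWh = 103.6923 kWh
Hours = 103.6923 kWh ÷ 0.576 kW = 180.0 h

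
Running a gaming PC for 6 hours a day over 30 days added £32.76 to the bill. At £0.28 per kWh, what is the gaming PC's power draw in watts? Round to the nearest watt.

650 W

Energy = £32.76 ÷ £0.28/kWh = 117 kWh
Runtime = 6 h/day × 30 days = 180 h
Power = 117 kWh ÷ 180 h = 0.65 kW = 650 W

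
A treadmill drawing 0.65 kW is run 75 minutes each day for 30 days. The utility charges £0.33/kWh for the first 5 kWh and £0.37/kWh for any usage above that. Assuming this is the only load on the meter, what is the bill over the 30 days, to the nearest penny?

Runtime = 75 min × 30 = 2250 min = 37.5 h
Energy = 0.65 kW × 37.5 h = 24.375 kWh
Tier 1 (0–5 kWh): 5 × £0.33 = £1.65
Above 5 kWh: 19.375 × £0.37 = £7.16875
Bill = £8.82

£8.82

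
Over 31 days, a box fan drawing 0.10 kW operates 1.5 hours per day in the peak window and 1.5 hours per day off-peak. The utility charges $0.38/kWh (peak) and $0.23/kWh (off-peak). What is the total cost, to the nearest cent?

$2.84

Peak energy = 0.1 kW × 1.5 h × 31 = 4.65 kWh
Off-peak energy = 0.1 kW × 1.5 h × 31 = 4.65 kWh
Cost = 4.65 × $0.38 + 4.65 × $0.23 = $1.767 + $1.0695 = $2.84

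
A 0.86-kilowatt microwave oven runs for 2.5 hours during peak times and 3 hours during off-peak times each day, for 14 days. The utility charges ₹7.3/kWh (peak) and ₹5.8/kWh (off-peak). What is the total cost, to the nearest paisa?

₹429.23

Peak energy = 0.86 kW × 2.5 h × 14 = 30.1 kWh
Off-peak energy = 0.86 kW × 3 h × 14 = 36.12 kWh
Cost = 30.1 × ₹7.3 + 36.12 × ₹5.8 = ₹219.73 + ₹209.496 = ₹429.23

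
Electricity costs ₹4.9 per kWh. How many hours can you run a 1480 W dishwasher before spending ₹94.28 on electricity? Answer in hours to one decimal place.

Energy available = ₹94.28 ÷ ₹4.9/kWh = 19.2408 kWh
Hours = 19.2408 kWh ÷ 1.48 kW = 13.0 h

13.0 h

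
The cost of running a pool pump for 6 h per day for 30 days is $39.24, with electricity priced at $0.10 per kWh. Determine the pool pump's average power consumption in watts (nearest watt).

2180 W

Energy = $39.24 ÷ $0.10/kWh = 392.4 kWh
Runtime = 6 h/day × 30 days = 180 h
Power = 392.4 kWh ÷ 180 h = 2.18 kW = 2180 W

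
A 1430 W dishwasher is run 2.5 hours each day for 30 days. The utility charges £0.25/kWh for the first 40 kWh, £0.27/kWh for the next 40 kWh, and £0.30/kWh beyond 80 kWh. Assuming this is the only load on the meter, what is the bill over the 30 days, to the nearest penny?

£28.98

Runtime = 2.5 h/day × 30 days = 75 h
Energy = 1.43 kW × 75 h = 107.25 kWh
Tier 1 (0–40 kWh): 40 × £0.25 = £10
Tier 2 (40–80 kWh): 40 × £0.27 = £10.8
Above 80 kWh: 27.25 × £0.30 = £8.175
Bill = £28.98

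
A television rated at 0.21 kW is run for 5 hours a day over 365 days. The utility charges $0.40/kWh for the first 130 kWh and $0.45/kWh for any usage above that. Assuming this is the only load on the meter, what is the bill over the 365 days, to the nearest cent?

Runtime = 5 h/day × 365 days = 1825 h
Energy = 0.21 kW × 1825 h = 383.25 kWh
Tier 1 (0–130 kWh): 130 × $0.40 = $52
Above 130 kWh: 253.25 × $0.45 = $113.9625
Bill = $165.96

$165.96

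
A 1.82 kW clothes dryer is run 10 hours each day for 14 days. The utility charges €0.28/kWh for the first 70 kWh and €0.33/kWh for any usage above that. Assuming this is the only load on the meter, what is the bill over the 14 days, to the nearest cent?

Runtime = 10 h/day × 14 days = 140 h
Energy = 1.82 kW × 140 h = 254.8 kWh
Tier 1 (0–70 kWh): 70 × €0.28 = €19.6
Above 70 kWh: 184.8 × €0.33 = €60.984
Bill = €80.58

€80.58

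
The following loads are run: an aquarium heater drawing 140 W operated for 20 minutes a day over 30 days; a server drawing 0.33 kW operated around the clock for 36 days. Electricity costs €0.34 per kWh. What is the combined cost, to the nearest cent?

aquarium heater: Runtime = 20 min × 30 = 600 min = 10 h
aquarium heater: 0.14 kW × 10 h = 1.4 kWh
server: Runtime = 24 h × 36 = 864 h
server: 0.33 kW × 864 h = 285.12 kWh
Total energy = 286.52 kWh
Cost = 286.52 × €0.34 = €97.42

€97.42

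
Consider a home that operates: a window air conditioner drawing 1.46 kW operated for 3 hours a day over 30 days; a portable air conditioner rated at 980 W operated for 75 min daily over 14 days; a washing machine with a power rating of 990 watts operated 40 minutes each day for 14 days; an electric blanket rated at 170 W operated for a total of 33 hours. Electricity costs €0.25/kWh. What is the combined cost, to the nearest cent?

€40.85

window air conditioner: Runtime = 3 h/day × 30 days = 90 h
window air conditioner: 1.46 kW × 90 h = 131.4 kWh
portable air conditioner: Runtime = 75 min × 14 = 1050 min = 17.5 h
portable air conditioner: 0.98 kW × 17.5 h = 17.15 kWh
washing machine: Runtime = 40 min × 14 = 560 min = 9.333333… h
washing machine: 0.99 kW × 9.333333… h = 9.24 kWh
electric blanket: 0.17 kW × 33 h = 5.61 kWh
Total energy = 163.4 kWh
Cost = 163.4 × €0.25 = €40.85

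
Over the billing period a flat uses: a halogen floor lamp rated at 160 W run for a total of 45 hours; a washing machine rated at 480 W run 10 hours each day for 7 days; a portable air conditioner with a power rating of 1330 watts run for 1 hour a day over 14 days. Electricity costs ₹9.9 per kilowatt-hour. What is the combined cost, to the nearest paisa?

halogen floor lamp: 0.16 kW × 45 h = 7.2 kWh
washing machine: Runtime = 10 h/day × 7 days = 70 h
washing machine: 0.48 kW × 70 h = 33.6 kWh
portable air conditioner: Runtime = 1 h/day × 14 days = 14 h
portable air conditioner: 1.33 kW × 14 h = 18.62 kWh
Total energy = 59.42 kWh
Cost = 59.42 × ₹9.9 = ₹588.26

₹588.26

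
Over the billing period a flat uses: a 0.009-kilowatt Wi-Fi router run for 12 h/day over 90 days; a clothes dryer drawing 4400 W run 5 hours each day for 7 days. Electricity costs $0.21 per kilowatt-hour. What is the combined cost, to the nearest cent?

Wi-Fi router: Runtime = 12 h/day × 90 days = 1080 h
Wi-Fi router: 0.009 kW × 1080 h = 9.72 kWh
clothes dryer: Runtime = 5 h/day × 7 days = 35 h
clothes dryer: 4.4 kW × 35 h = 154 kWh
Total energy = 163.72 kWh
Cost = 163.72 × $0.21 = $34.38

$34.38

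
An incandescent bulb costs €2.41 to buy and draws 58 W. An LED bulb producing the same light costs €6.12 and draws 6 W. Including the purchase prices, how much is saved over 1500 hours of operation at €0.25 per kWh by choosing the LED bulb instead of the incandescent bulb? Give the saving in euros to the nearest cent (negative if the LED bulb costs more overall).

€15.79

incandescent bulb: €2.41 + (58/1000) kW × 1500 h × €0.25 = €2.41 + €21.75 = €24.16
LED bulb: €6.12 + (6/1000) kW × 1500 h × €0.25 = €6.12 + €2.25 = €8.37
Saving = €24.16 − €8.37 = €15.79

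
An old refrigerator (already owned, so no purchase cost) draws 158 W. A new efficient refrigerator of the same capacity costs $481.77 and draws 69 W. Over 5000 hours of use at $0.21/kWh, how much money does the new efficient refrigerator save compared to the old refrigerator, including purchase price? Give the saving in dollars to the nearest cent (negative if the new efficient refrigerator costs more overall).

-$388.32

old refrigerator: $0.00 + (158/1000) kW × 5000 h × $0.21 = $0.00 + $165.9 = $165.9
new efficient refrigerator: $481.77 + (69/1000) kW × 5000 h × $0.21 = $481.77 + $72.45 = $554.22
Saving = $165.9 − $554.22 = −$388.32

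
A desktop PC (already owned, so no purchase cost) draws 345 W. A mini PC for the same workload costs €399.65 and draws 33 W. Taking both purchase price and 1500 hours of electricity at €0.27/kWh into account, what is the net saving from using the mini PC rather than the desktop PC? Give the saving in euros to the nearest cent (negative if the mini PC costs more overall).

desktop PC: €0.00 + (345/1000) kW × 1500 h × €0.27 = €0.00 + €139.725 = €139.725
mini PC: €399.65 + (33/1000) kW × 1500 h × €0.27 = €399.65 + €13.365 = €413.015
Saving = €139.725 − €413.015 = −€273.29

-€273.29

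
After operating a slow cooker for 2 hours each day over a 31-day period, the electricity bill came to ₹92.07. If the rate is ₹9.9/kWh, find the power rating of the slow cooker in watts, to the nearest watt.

Energy = ₹92.07 ÷ ₹9.9/kWh = 9.3 kWh
Runtime = 2 h/day × 31 days = 62 h
Power = 9.3 kWh ÷ 62 h = 0.15 kW = 150 W

150 W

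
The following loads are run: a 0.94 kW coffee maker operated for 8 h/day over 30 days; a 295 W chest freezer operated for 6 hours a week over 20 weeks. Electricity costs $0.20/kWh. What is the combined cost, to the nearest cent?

coffee maker: Runtime = 8 h/day × 30 days = 240 h
coffee maker: 0.94 kW × 240 h = 225.6 kWh
chest freezer: Runtime = 6 h/week × 20 weeks = 120 h
chest freezer: 0.295 kW × 120 h = 35.4 kWh
Total energy = 261 kWh
Cost = 261 × $0.20 = $52.20

$52.20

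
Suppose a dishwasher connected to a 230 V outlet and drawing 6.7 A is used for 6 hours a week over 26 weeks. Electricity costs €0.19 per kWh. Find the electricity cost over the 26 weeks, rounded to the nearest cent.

€45.68

Power = 6.7 A × 230 V = 1541 W = 1.541 kW
Runtime = 6 h/week × 26 weeks = 156 h
Energy = 1.541 kW × 156 h = 240.396 kWh
Cost = 240.396 kWh × €0.19/kWh = €45.68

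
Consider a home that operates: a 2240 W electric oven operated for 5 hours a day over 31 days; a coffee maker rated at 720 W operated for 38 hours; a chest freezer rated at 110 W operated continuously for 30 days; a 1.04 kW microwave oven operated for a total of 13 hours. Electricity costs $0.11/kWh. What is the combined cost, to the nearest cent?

electric oven: Runtime = 5 h/day × 31 days = 155 h
electric oven: 2.24 kW × 155 h = 347.2 kWh
coffee maker: 0.72 kW × 38 h = 27.36 kWh
chest freezer: Runtime = 24 h × 30 = 720 h
chest freezer: 0.11 kW × 720 h = 79.2 kWh
microwave oven: 1.04 kW × 13 h = 13.52 kWh
Total energy = 467.28 kWh
Cost = 467.28 × $0.11 = $51.40

$51.40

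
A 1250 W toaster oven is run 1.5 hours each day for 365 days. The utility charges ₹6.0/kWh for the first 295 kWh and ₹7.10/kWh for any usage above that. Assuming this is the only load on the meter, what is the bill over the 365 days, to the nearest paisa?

Runtime = 1.5 h/day × 365 days = 547.5 h
Energy = 1.25 kW × 547.5 h = 684.375 kWh
Tier 1 (0–295 kWh): 295 × ₹6.0 = ₹1770
Above 295 kWh: 389.375 × ₹7.10 = ₹2764.5625
Bill = ₹4534.56

₹4534.56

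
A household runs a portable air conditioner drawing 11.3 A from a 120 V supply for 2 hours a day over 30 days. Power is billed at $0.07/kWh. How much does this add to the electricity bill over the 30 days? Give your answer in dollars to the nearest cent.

Power = 11.3 A × 120 V = 1356 W = 1.356 kW
Runtime = 2 h/day × 30 days = 60 h
Energy = 1.356 kW × 60 h = 81.36 kWh
Cost = 81.36 kWh × $0.07/kWh = $5.70

$5.70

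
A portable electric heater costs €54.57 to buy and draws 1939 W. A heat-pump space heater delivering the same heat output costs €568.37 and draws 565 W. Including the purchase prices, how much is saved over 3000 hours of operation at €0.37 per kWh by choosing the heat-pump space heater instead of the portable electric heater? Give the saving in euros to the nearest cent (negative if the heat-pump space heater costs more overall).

€1011.34

portable electric heater: €54.57 + (1939/1000) kW × 3000 h × €0.37 = €54.57 + €2152.29 = €2206.86
heat-pump space heater: €568.37 + (565/1000) kW × 3000 h × €0.37 = €568.37 + €627.15 = €1195.52
Saving = €2206.86 − €1195.52 = €1011.34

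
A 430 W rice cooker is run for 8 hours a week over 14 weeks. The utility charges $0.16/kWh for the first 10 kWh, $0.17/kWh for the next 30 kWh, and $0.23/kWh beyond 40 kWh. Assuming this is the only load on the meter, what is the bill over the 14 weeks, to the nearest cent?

Runtime = 8 h/week × 14 weeks = 112 h
Energy = 0.43 kW × 112 h = 48.16 kWh
Tier 1 (0–10 kWh): 10 × $0.16 = $1.6
Tier 2 (10–40 kWh): 30 × $0.17 = $5.1
Above 40 kWh: 8.16 × $0.23 = $1.8768
Bill = $8.58

$8.58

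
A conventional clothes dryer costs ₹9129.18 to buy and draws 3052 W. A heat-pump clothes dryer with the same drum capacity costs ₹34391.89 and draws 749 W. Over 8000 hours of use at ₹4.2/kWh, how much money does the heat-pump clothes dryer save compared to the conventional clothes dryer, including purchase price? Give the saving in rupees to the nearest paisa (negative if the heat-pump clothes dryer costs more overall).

₹52118.09

conventional clothes dryer: ₹9129.18 + (3052/1000) kW × 8000 h × ₹4.2 = ₹9129.18 + ₹102547.2 = ₹111676.38
heat-pump clothes dryer: ₹34391.89 + (749/1000) kW × 8000 h × ₹4.2 = ₹34391.89 + ₹25166.4 = ₹59558.29
Saving = ₹111676.38 − ₹59558.29 = ₹52118.09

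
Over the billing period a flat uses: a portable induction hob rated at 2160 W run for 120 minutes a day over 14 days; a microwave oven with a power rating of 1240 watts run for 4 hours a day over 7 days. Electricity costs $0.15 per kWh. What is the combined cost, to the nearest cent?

portable induction hob: Runtime = 120 min × 14 = 1680 min = 28 h
portable induction hob: 2.16 kW × 28 h = 60.48 kWh
microwave oven: Runtime = 4 h/day × 7 days = 28 h
microwave oven: 1.24 kW × 28 h = 34.72 kWh
Total energy = 95.2 kWh
Cost = 95.2 × $0.15 = $14.28

$14.28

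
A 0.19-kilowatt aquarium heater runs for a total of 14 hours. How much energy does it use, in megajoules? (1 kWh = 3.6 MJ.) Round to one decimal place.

Energy = 0.19 kW × 14 h = 2.66 kWh
= 2.66 × 3.6 MJ = 9.6 MJ

9.6 MJ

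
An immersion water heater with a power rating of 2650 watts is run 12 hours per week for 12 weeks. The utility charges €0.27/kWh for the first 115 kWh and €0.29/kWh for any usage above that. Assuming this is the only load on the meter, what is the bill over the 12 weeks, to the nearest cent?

Runtime = 12 h/week × 12 weeks = 144 h
Energy = 2.65 kW × 144 h = 381.6 kWh
Tier 1 (0–115 kWh): 115 × €0.27 = €31.05
Above 115 kWh: 266.6 × €0.29 = €77.314
Bill = €108.36

€108.36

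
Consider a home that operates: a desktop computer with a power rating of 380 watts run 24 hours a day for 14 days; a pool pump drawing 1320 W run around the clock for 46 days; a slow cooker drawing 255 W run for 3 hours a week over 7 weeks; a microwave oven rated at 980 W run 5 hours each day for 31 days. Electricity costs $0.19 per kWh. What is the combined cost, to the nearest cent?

desktop computer: Runtime = 24 h × 14 = 336 h
desktop computer: 0.38 kW × 336 h = 127.68 kWh
pool pump: Runtime = 24 h × 46 = 1104 h
pool pump: 1.32 kW × 1104 h = 1457.28 kWh
slow cooker: Runtime = 3 h/week × 7 weeks = 21 h
slow cooker: 0.255 kW × 21 h = 5.355 kWh
microwave oven: Runtime = 5 h/day × 31 days = 155 h
microwave oven: 0.98 kW × 155 h = 151.9 kWh
Total energy = 1742.215 kWh
Cost = 1742.215 × $0.19 = $331.02

$331.02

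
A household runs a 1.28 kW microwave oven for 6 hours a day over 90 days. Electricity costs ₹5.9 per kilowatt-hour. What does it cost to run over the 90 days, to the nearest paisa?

Runtime = 6 h/day × 90 days = 540 h
Energy = 1.28 kW × 540 h = 691.2 kWh
Cost = 691.2 kWh × ₹5.9/kWh = ₹4078.08

₹4078.08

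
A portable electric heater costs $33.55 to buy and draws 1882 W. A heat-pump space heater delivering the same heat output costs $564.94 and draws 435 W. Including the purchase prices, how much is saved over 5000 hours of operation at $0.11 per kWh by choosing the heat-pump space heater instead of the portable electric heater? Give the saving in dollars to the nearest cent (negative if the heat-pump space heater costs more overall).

$264.46

portable electric heater: $33.55 + (1882/1000) kW × 5000 h × $0.11 = $33.55 + $1035.1 = $1068.65
heat-pump space heater: $564.94 + (435/1000) kW × 5000 h × $0.11 = $564.94 + $239.25 = $804.19
Saving = $1068.65 − $804.19 = $264.46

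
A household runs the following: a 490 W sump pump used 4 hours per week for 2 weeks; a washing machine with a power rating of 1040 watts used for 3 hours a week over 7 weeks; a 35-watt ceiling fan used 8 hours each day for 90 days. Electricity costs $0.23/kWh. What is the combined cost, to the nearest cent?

sump pump: Runtime = 4 h/week × 2 weeks = 8 h
sump pump: 0.49 kW × 8 h = 3.92 kWh
washing machine: Runtime = 3 h/week × 7 weeks = 21 h
washing machine: 1.04 kW × 21 h = 21.84 kWh
ceiling fan: Runtime = 8 h/day × 90 days = 720 h
ceiling fan: 0.035 kW × 720 h = 25.2 kWh
Total energy = 50.96 kWh
Cost = 50.96 × $0.23 = $11.72

$11.72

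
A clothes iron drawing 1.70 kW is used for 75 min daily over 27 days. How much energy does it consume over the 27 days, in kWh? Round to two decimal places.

57.38 kWh

Runtime = 75 min × 27 = 2025 min = 33.75 h
Energy = 1.7 kW × 33.75 h = 57.375 kWh ≈ 57.38 kWh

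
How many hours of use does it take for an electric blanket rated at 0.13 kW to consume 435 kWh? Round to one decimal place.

Hours = 435 kWh ÷ 0.13 kW = 3346.2 h

3346.2 h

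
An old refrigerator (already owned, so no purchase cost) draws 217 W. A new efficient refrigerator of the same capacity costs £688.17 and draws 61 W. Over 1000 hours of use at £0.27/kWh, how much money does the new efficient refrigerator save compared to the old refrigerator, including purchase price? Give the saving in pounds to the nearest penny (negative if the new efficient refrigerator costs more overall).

old refrigerator: £0.00 + (217/1000) kW × 1000 h × £0.27 = £0.00 + £58.59 = £58.59
new efficient refrigerator: £688.17 + (61/1000) kW × 1000 h × £0.27 = £688.17 + £16.47 = £704.64
Saving = £58.59 − £704.64 = −£646.05

-£646.05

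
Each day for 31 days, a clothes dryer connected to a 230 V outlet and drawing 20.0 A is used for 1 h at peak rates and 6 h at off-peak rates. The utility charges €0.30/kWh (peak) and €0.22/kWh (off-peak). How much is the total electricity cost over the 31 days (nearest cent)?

Power = 20.0 A × 230 V = 4600 W = 4.6 kW
Peak energy = 4.6 kW × 1 h × 31 = 142.6 kWh
Off-peak energy = 4.6 kW × 6 h × 31 = 855.6 kWh
Cost = 142.6 × €0.30 + 855.6 × €0.22 = €42.78 + €188.232 = €231.01

€231.01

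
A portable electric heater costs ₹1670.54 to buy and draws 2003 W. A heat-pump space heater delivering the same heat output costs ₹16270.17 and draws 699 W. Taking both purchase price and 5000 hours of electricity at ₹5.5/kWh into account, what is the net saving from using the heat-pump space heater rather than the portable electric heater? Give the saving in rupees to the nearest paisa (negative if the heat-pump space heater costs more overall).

portable electric heater: ₹1670.54 + (2003/1000) kW × 5000 h × ₹5.5 = ₹1670.54 + ₹55082.5 = ₹56753.04
heat-pump space heater: ₹16270.17 + (699/1000) kW × 5000 h × ₹5.5 = ₹16270.17 + ₹19222.5 = ₹35492.67
Saving = ₹56753.04 − ₹35492.67 = ₹21260.37

₹21260.37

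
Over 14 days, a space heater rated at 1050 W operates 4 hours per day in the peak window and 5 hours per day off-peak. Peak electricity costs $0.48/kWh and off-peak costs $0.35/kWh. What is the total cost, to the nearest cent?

$53.95

Peak energy = 1.05 kW × 4 h × 14 = 58.8 kWh
Off-peak energy = 1.05 kW × 5 h × 14 = 73.5 kWh
Cost = 58.8 × $0.48 + 73.5 × $0.35 = $28.224 + $25.725 = $53.95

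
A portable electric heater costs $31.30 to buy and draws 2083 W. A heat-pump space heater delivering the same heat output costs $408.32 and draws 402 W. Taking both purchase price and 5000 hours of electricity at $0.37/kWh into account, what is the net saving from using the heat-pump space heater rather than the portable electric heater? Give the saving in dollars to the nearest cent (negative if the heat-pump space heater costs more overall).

portable electric heater: $31.30 + (2083/1000) kW × 5000 h × $0.37 = $31.30 + $3853.55 = $3884.85
heat-pump space heater: $408.32 + (402/1000) kW × 5000 h × $0.37 = $408.32 + $743.7 = $1152.02
Saving = $3884.85 − $1152.02 = $2732.83

$2732.83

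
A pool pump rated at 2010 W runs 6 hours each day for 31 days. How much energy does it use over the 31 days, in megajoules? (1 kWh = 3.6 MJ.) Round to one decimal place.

Runtime = 6 h/day × 31 days = 186 h
Energy = 2.01 kW × 186 h = 373.86 kWh
= 373.86 × 3.6 MJ = 1345.9 MJ

1345.9 MJ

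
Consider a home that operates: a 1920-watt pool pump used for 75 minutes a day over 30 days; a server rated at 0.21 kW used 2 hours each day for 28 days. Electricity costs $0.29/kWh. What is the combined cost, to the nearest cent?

pool pump: Runtime = 75 min × 30 = 2250 min = 37.5 h
pool pump: 1.92 kW × 37.5 h = 72 kWh
server: Runtime = 2 h/day × 28 days = 56 h
server: 0.21 kW × 56 h = 11.76 kWh
Total energy = 83.76 kWh
Cost = 83.76 × $0.29 = $24.29

$24.29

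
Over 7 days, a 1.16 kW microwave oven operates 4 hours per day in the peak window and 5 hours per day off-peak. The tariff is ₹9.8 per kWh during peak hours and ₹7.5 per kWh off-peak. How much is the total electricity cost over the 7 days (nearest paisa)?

₹622.80

Peak energy = 1.16 kW × 4 h × 7 = 32.48 kWh
Off-peak energy = 1.16 kW × 5 h × 7 = 40.6 kWh
Cost = 32.48 × ₹9.8 + 40.6 × ₹7.5 = ₹318.304 + ₹304.5 = ₹622.80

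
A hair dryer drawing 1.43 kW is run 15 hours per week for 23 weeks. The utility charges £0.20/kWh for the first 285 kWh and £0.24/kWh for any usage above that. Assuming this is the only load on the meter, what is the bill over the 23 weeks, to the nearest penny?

Runtime = 15 h/week × 23 weeks = 345 h
Energy = 1.43 kW × 345 h = 493.35 kWh
Tier 1 (0–285 kWh): 285 × £0.20 = £57
Above 285 kWh: 208.35 × £0.24 = £50.004
Bill = £107.00

£107.00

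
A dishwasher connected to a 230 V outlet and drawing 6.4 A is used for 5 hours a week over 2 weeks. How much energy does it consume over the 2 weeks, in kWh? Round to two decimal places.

Power = 6.4 A × 230 V = 1472 W = 1.472 kW
Runtime = 5 h/week × 2 weeks = 10 h
Energy = 1.472 kW × 10 h = 14.72 kWh

14.72 kWh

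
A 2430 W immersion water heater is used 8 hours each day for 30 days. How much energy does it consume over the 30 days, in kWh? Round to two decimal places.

Runtime = 8 h/day × 30 days = 240 h
Energy = 2.43 kW × 240 h = 583.2 kWh

583.20 kWh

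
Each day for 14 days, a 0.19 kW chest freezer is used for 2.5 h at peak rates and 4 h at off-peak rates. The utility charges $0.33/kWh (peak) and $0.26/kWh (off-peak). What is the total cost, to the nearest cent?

$4.96

Peak energy = 0.19 kW × 2.5 h × 14 = 6.65 kWh
Off-peak energy = 0.19 kW × 4 h × 14 = 10.64 kWh
Cost = 6.65 × $0.33 + 10.64 × $0.26 = $2.1945 + $2.7664 = $4.96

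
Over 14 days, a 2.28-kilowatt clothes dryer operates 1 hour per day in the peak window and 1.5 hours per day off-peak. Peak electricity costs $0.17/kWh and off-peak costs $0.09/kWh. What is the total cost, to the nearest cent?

$9.74

Peak energy = 2.28 kW × 1 h × 14 = 31.92 kWh
Off-peak energy = 2.28 kW × 1.5 h × 14 = 47.88 kWh
Cost = 31.92 × $0.17 + 47.88 × $0.09 = $5.4264 + $4.3092 = $9.74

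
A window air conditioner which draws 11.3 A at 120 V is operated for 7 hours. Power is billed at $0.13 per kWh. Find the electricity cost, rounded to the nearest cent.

Power = 11.3 A × 120 V = 1356 W = 1.356 kW
Energy = 1.356 kW × 7 h = 9.492 kWh
Cost = 9.492 kWh × $0.13/kWh = $1.23

$1.23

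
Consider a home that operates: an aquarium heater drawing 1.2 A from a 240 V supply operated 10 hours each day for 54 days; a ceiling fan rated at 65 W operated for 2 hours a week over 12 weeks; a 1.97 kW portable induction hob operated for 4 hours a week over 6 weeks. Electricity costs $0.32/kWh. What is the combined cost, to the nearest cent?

$65.40

aquarium heater: Power = 1.2 A × 240 V = 288 W = 0.288 kW
aquarium heater: Runtime = 10 h/day × 54 days = 540 h
aquarium heater: 0.288 kW × 540 h = 155.52 kWh
ceiling fan: Runtime = 2 h/week × 12 weeks = 24 h
ceiling fan: 0.065 kW × 24 h = 1.56 kWh
portable induction hob: Runtime = 4 h/week × 6 weeks = 24 h
portable induction hob: 1.97 kW × 24 h = 47.28 kWh
Total energy = 204.36 kWh
Cost = 204.36 × $0.32 = $65.40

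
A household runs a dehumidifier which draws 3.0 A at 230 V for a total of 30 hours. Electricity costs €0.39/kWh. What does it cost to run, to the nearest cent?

Power = 3.0 A × 230 V = 690 W = 0.69 kW
Energy = 0.69 kW × 30 h = 20.7 kWh
Cost = 20.7 kWh × €0.39/kWh = €8.07

€8.07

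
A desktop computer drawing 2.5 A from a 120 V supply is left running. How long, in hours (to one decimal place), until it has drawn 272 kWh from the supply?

Power = 2.5 A × 120 V = 300 W = 0.3 kW
Hours = 272 kWh ÷ 0.3 kW = 906.7 h

906.7 h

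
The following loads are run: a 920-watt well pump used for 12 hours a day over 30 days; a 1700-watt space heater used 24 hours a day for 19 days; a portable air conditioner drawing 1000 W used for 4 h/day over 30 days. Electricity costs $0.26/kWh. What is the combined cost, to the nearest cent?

well pump: Runtime = 12 h/day × 30 days = 360 h
well pump: 0.92 kW × 360 h = 331.2 kWh
space heater: Runtime = 24 h × 19 = 456 h
space heater: 1.7 kW × 456 h = 775.2 kWh
portable air conditioner: Runtime = 4 h/day × 30 days = 120 h
portable air conditioner: 1 kW × 120 h = 120 kWh
Total energy = 1226.4 kWh
Cost = 1226.4 × $0.26 = $318.86

$318.86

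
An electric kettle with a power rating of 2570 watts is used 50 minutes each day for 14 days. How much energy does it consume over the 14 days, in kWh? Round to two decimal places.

29.98 kWh

Runtime = 50 min × 14 = 700 min = 11.666666… h
Energy = 2.57 kW × 11.666666… h = 29.983333… kWh ≈ 29.98 kWh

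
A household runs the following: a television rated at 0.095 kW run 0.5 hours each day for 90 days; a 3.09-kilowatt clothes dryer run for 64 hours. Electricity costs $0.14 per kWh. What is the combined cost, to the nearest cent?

$28.28

television: Runtime = 0.5 h/day × 90 days = 45 h
television: 0.095 kW × 45 h = 4.275 kWh
clothes dryer: 3.09 kW × 64 h = 197.76 kWh
Total energy = 202.035 kWh
Cost = 202.035 × $0.14 = $28.28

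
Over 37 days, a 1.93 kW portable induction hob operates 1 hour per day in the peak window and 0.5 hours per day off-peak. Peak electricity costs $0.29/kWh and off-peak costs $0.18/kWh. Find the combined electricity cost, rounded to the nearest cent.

Peak energy = 1.93 kW × 1 h × 37 = 71.41 kWh
Off-peak energy = 1.93 kW × 0.5 h × 37 = 35.705 kWh
Cost = 71.41 × $0.29 + 35.705 × $0.18 = $20.7089 + $6.4269 = $27.14

$27.14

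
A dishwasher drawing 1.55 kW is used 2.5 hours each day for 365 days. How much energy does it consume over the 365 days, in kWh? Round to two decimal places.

Runtime = 2.5 h/day × 365 days = 912.5 h
Energy = 1.55 kW × 912.5 h = 1414.375 kWh ≈ 1414.38 kWh

1414.38 kWh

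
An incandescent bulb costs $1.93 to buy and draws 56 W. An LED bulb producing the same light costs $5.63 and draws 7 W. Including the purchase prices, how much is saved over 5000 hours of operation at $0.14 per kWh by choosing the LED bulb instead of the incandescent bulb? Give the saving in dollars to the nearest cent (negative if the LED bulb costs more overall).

incandescent bulb: $1.93 + (56/1000) kW × 5000 h × $0.14 = $1.93 + $39.2 = $41.13
LED bulb: $5.63 + (7/1000) kW × 5000 h × $0.14 = $5.63 + $4.9 = $10.53
Saving = $41.13 − $10.53 = $30.6

$30.60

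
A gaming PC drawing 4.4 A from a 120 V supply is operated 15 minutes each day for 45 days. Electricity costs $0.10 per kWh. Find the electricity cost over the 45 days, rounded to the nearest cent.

$0.59

Power = 4.4 A × 120 V = 528 W = 0.528 kW
Runtime = 15 min × 45 = 675 min = 11.25 h
Energy = 0.528 kW × 11.25 h = 5.94 kWh
Cost = 5.94 kWh × $0.10/kWh = $0.59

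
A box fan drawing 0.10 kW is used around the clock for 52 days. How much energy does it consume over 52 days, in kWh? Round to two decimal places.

Runtime = 24 h × 52 = 1248 h
Energy = 0.1 kW × 1248 h = 124.8 kWh

124.80 kWh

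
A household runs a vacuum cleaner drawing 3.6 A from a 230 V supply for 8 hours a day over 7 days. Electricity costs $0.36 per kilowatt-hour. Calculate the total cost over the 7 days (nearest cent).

Power = 3.6 A × 230 V = 828 W = 0.828 kW
Runtime = 8 h/day × 7 days = 56 h
Energy = 0.828 kW × 56 h = 46.368 kWh
Cost = 46.368 kWh × $0.36/kWh = $16.69

$16.69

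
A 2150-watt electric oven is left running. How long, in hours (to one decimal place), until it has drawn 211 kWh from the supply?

98.1 h

Hours = 211 kWh ÷ 2.15 kW = 98.1 h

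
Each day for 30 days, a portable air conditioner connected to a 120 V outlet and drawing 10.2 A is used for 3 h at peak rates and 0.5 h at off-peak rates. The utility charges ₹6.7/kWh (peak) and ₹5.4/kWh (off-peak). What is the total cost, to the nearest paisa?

Power = 10.2 A × 120 V = 1224 W = 1.224 kW
Peak energy = 1.224 kW × 3 h × 30 = 110.16 kWh
Off-peak energy = 1.224 kW × 0.5 h × 30 = 18.36 kWh
Cost = 110.16 × ₹6.7 + 18.36 × ₹5.4 = ₹738.072 + ₹99.144 = ₹837.22

₹837.22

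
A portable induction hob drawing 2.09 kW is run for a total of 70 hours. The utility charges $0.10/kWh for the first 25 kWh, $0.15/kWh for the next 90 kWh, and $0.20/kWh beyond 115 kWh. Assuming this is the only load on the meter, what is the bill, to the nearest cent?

Energy = 2.09 kW × 70 h = 146.3 kWh
Tier 1 (0–25 kWh): 25 × $0.10 = $2.5
Tier 2 (25–115 kWh): 90 × $0.15 = $13.5
Above 115 kWh: 31.3 × $0.20 = $6.26
Bill = $22.26

$22.26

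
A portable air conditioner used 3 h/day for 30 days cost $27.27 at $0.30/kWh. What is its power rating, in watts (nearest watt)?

Energy = $27.27 ÷ $0.30/kWh = 90.9 kWh
Runtime = 3 h/day × 30 days = 90 h
Power = 90.9 kWh ÷ 90 h = 1.01 kW = 1010 W

1010 W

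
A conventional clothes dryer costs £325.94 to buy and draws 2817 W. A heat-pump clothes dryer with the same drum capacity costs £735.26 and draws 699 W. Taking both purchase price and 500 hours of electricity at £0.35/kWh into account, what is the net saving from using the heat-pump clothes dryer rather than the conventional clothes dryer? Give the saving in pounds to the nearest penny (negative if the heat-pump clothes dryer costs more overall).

conventional clothes dryer: £325.94 + (2817/1000) kW × 500 h × £0.35 = £325.94 + £492.975 = £818.915
heat-pump clothes dryer: £735.26 + (699/1000) kW × 500 h × £0.35 = £735.26 + £122.325 = £857.585
Saving = £818.915 − £857.585 = −£38.67

-£38.67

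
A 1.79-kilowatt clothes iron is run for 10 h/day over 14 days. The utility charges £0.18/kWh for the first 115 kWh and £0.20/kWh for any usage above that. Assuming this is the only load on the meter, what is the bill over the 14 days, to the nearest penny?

Runtime = 10 h/day × 14 days = 140 h
Energy = 1.79 kW × 140 h = 250.6 kWh
Tier 1 (0–115 kWh): 115 × £0.18 = £20.7
Above 115 kWh: 135.6 × £0.20 = £27.12
Bill = £47.82

£47.82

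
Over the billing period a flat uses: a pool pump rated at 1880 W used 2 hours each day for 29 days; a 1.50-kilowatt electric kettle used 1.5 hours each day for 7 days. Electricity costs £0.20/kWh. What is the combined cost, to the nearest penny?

£24.96

pool pump: Runtime = 2 h/day × 29 days = 58 h
pool pump: 1.88 kW × 58 h = 109.04 kWh
electric kettle: Runtime = 1.5 h/day × 7 days = 10.5 h
electric kettle: 1.5 kW × 10.5 h = 15.75 kWh
Total energy = 124.79 kWh
Cost = 124.79 × £0.20 = £24.96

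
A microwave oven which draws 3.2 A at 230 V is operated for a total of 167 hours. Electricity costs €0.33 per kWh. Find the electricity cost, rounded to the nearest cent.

Power = 3.2 A × 230 V = 736 W = 0.736 kW
Energy = 0.736 kW × 167 h = 122.912 kWh
Cost = 122.912 kWh × €0.33/kWh = €40.56

€40.56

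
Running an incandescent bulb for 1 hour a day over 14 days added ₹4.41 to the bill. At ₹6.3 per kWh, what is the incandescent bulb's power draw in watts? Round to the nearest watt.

50 W

Energy = ₹4.41 ÷ ₹6.3/kWh = 0.7 kWh
Runtime = 1 h/day × 14 days = 14 h
Power = 0.7 kWh ÷ 14 h = 0.05 kW = 50 W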